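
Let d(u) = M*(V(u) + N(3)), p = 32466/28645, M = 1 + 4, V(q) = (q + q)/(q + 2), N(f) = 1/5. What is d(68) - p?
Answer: 1921113/200515 ≈ 9.5809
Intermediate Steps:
N(f) = ⅕
V(q) = 2*q/(2 + q) (V(q) = (2*q)/(2 + q) = 2*q/(2 + q))
M = 5
p = 32466/28645 (p = 32466*(1/28645) = 32466/28645 ≈ 1.1334)
d(u) = 1 + 10*u/(2 + u) (d(u) = 5*(2*u/(2 + u) + ⅕) = 5*(⅕ + 2*u/(2 + u)) = 1 + 10*u/(2 + u))
d(68) - p = (2 + 11*68)/(2 + 68) - 1*32466/28645 = (2 + 748)/70 - 32466/28645 = (1/70)*750 - 32466/28645 = 75/7 - 32466/28645 = 1921113/200515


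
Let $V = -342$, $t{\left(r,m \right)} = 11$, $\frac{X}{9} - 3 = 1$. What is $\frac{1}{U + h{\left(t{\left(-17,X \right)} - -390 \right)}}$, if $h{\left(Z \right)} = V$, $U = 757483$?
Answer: $\frac{1}{757141} \approx 1.3208 \cdot 10^{-6}$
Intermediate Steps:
$X = 36$ ($X = 27 + 9 \cdot 1 = 27 + 9 = 36$)
$h{\left(Z \right)} = -342$
$\frac{1}{U + h{\left(t{\left(-17,X \right)} - -390 \right)}} = \frac{1}{757483 - 342} = \frac{1}{757141}$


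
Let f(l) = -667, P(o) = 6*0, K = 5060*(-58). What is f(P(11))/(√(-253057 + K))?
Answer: 667*I*√546537/546537 ≈ 0.90223*I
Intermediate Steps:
K = -293480
P(o) = 0
f(P(11))/(√(-253057 + K)) = -667/√(-253057 - 293480) = -667*(-I*√546537/546537) = -(-667)*I*√546537/546537 = 667*I*√546537/546537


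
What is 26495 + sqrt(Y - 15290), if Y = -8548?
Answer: 26495 + I*sqrt(23838) ≈ 26495.0 + 154.4*I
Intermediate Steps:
26495 + sqrt(Y - 15290) = 26495 + sqrt(-8548 - 15290) = 26495 + sqrt(-23838) = 26495 + I*sqrt(23838)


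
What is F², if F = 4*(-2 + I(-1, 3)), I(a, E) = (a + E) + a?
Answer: 16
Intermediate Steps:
I(a, E) = E + 2*a (I(a, E) = (E + a) + a = E + 2*a)
F = -4 (F = 4*(-2 + (3 + 2*(-1))) = 4*(-2 + (3 - 2)) = 4*(-2 + 1) = 4*(-1) = -4)
F² = (-4)² = 16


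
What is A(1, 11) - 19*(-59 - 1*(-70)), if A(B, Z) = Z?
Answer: -198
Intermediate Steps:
A(1, 11) - 19*(-59 - 1*(-70)) = 11 - 19*(-59 - 1*(-70)) = 11 - 19*(-59 + 70) = 11 - 19*11 = 11 - 209 = -198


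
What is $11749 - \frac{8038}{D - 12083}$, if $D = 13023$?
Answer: $\frac{5518011}{470} \approx 11740.0$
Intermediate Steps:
$11749 - \frac{8038}{D - 12083} = 11749 - \frac{8038}{13023 - 12083} = 11749 - \frac{8038}{940} = 11749 - \frac{4019}{470} = \frac{5518011}{470}$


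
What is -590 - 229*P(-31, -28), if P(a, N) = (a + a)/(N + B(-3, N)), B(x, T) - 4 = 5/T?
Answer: -796974/677 ≈ -1177.2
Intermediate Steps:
B(x, T) = 4 + 5/T
P(a, N) = 2*a/(4 + N + 5/N) (P(a, N) = (a + a)/(N + (4 + 5/N)) = (2*a)/(4 + N + 5/N) = 2*a/(4 + N + 5/N))
-590 - 229*P(-31, -28) = -590 - 458*(-28)*(-31)/(5 + (-28)² + 4*(-28)) = -590 - 458*(-28)*(-31)/(5 + 784 - 112) = -590 - 458*(-28)*(-31)/677 = -590 - 229*1736/677 = -590 - 397544/677 = -796974/677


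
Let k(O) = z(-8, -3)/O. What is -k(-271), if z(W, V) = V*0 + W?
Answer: -8/271 ≈ -0.029520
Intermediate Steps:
z(W, V) = W (z(W, V) = 0 + W = W)
k(O) = -8/O
-k(-271) = -(-8)/(-271) = -(-8)*(-1)/271 = -1*8/271 = -8/271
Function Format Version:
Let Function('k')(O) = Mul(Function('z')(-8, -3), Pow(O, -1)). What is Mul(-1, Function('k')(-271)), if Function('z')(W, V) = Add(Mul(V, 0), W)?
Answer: Rational(-8, 271) ≈ -0.029520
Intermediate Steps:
Function('z')(W, V) = W (Function('z')(W, V) = Add(0, W) = W)
Function('k')(O) = Mul(-8, Pow(O, -1))
Mul(-1, Function('k')(-271)) = Mul(-1, Mul(-8, Pow(-271, -1))) = Mul(-1, Mul(-8, Rational(-1, 271))) = Mul(-1, Rational(8, 271)) = Rational(-8, 271)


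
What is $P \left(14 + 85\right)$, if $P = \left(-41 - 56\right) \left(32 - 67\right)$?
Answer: $336105$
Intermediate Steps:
$P = 3395$ ($P = \left(-97\right) \left(-35\right) = 3395$)
$P \left(14 + 85\right) = 3395 \left(14 + 85\right) = 3395 \cdot 99 = 336105$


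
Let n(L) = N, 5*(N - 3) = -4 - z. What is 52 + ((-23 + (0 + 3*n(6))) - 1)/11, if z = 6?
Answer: 551/11 ≈ 50.091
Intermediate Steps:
N = 1 (N = 3 + (-4 - 1*6)/5 = 3 + (-4 - 6)/5 = 3 + (1/5)*(-10) = 3 - 2 = 1)
n(L) = 1
52 + ((-23 + (0 + 3*n(6))) - 1)/11 = 52 + ((-23 + (0 + 3*1)) - 1)/11 = 52 + ((-23 + (0 + 3)) - 1)*(1/11) = 52 + ((-23 + 3) - 1)*(1/11) = 52 + (-20 - 1)*(1/11) = 52 - 21*1/11 = 52 - 21/11 = 551/11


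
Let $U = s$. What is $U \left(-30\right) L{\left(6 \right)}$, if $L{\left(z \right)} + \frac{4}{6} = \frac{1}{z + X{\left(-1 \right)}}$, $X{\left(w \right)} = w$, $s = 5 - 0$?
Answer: $70$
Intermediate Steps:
$s = 5$ ($s = 5 + 0 = 5$)
$U = 5$
$L{\left(z \right)} = - \frac{2}{3} + \frac{1}{-1 + z}$ ($L{\left(z \right)} = - \frac{2}{3} + \frac{1}{z - 1} = - \frac{2}{3} + \frac{1}{-1 + z}$)
$U \left(-30\right) L{\left(6 \right)} = 5 \left(-30\right) \frac{5 - 12}{3 \left(-1 + 6\right)} = - 150 \frac{5 - 12}{3 \cdot 5} = - 150 \cdot \frac{1}{3} \cdot \frac{1}{5} \left(-7\right) = \left(-150\right) \left(- \frac{7}{15}\right) = 70$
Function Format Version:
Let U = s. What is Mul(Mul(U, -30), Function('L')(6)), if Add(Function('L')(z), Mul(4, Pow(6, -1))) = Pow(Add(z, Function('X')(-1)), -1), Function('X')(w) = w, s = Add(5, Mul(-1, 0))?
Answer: 70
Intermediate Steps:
s = 5 (s = Add(5, 0) = 5)
U = 5
Function('L')(z) = Add(Rational(-2, 3), Pow(Add(-1, z), -1)) (Function('L')(z) = Add(Rational(-2, 3), Pow(Add(z, -1), -1)) = Add(Rational(-2, 3), Pow(Add(-1, z), -1)))
Mul(Mul(U, -30), Function('L')(6)) = Mul(Mul(5, -30), Mul(Rational(1, 3), Pow(Add(-1, 6), -1), Add(5, Mul(-2, 6)))) = Mul(-150, Mul(Rational(1, 3), Pow(5, -1), Add(5, -12))) = Mul(-150, Mul(Rational(1, 3), Rational(1, 5), -7)) = Mul(-150, Rational(-7, 15)) = 70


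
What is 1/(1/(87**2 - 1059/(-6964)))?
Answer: 52711575/6964 ≈ 7569.1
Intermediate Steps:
1/(1/(87**2 - 1059/(-6964))) = 1/(1/(7569 - 1059*(-1/6964))) = 1/(1/(7569 + 1059/6964)) = 1/(1/(52711575/6964)) = 1/(6964/52711575) = 52711575/6964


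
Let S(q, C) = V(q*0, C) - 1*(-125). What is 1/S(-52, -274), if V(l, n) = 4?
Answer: 1/129 ≈ 0.0077519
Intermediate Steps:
S(q, C) = 129 (S(q, C) = 4 - 1*(-125) = 4 + 125 = 129)
1/S(-52, -274) = 1/129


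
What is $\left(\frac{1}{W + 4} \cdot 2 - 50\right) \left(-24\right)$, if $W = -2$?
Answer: $1176$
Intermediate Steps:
$\left(\frac{1}{W + 4} \cdot 2 - 50\right) \left(-24\right) = \left(\frac{1}{-2 + 4} \cdot 2 - 50\right) \left(-24\right) = \left(\frac{1}{2} \cdot 2 - 50\right) \left(-24\right) = \left(1 - 50\right) \left(-24\right) = \left(-49\right) \left(-24\right) = 1176$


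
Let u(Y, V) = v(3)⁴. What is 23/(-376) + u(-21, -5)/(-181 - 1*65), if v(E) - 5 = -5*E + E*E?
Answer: -3017/46248 ≈ -0.065235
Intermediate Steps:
v(E) = 5 + E² - 5*E (v(E) = 5 + (-5*E + E*E) = 5 + (-5*E + E²) = 5 + (E² - 5*E) = 5 + E² - 5*E)
u(Y, V) = 1 (u(Y, V) = (5 + 3² - 5*3)⁴ = (5 + 9 - 15)⁴ = (-1)⁴ = 1)
23/(-376) + u(-21, -5)/(-181 - 1*65) = 23/(-376) + 1/(-181 - 1*65) = 23*(-1/376) + 1/(-181 - 65) = -23/376 + 1/(-246) = -23/376 + 1*(-1/246) = -23/376 - 1/246 = -3017/46248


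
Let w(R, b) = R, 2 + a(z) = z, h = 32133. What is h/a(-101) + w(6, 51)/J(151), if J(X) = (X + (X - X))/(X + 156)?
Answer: -4662357/15553 ≈ -299.77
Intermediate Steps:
a(z) = -2 + z
J(X) = X/(156 + X) (J(X) = (X + 0)/(156 + X) = X/(156 + X))
h/a(-101) + w(6, 51)/J(151) = 32133/(-2 - 101) + 6/((151/(156 + 151))) = 32133/(-103) + 6/((151/307)) = 32133*(-1/103) + 6/((151*(1/307))) = -32133/103 + 6/(151/307) = -32133/103 + 6*(307/151) = -32133/103 + 1842/151 = -4662357/15553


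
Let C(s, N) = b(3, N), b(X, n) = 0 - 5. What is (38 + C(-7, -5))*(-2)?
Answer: -66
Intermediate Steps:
b(X, n) = -5
C(s, N) = -5
(38 + C(-7, -5))*(-2) = (38 - 5)*(-2) = 33*(-2) = -66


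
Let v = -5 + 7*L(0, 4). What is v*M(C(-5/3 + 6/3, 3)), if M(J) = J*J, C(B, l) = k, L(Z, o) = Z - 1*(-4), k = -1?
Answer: 23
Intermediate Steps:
L(Z, o) = 4 + Z (L(Z, o) = Z + 4 = 4 + Z)
C(B, l) = -1
v = 23 (v = -5 + 7*(4 + 0) = -5 + 7*4 = -5 + 28 = 23)
M(J) = J²
v*M(C(-5/3 + 6/3, 3)) = 23*(-1)² = 23*1 = 23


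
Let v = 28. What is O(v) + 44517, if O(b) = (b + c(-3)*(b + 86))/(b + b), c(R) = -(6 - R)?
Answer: 1245977/28 ≈ 44499.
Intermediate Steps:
c(R) = -6 + R
O(b) = (-774 - 8*b)/(2*b) (O(b) = (b + (-6 - 3)*(b + 86))/(b + b) = (b - 9*(86 + b))/((2*b)) = (b + (-774 - 9*b))*(1/(2*b)) = (-774 - 8*b)*(1/(2*b)) = (-774 - 8*b)/(2*b))
O(v) + 44517 = (-4 - 387/28) + 44517 = -499/28 + 44517 = 1245977/28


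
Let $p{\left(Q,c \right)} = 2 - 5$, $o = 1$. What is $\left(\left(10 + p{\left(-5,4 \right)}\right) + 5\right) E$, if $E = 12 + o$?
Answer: $156$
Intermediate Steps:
$p{\left(Q,c \right)} = -3$ ($p{\left(Q,c \right)} = 2 - 5 = -3$)
$E = 13$ ($E = 12 + 1 = 13$)
$\left(\left(10 + p{\left(-5,4 \right)}\right) + 5\right) E = \left(\left(10 - 3\right) + 5\right) 13 = \left(7 + 5\right) 13 = 12 \cdot 13 = 156$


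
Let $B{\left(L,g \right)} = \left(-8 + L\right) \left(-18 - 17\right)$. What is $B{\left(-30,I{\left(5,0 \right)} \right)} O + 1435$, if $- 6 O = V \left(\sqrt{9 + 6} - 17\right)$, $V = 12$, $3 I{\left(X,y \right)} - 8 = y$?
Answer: $46655 - 2660 \sqrt{15} \approx 36353.0$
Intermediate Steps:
$I{\left(X,y \right)} = \frac{8}{3} + \frac{y}{3}$
$B{\left(L,g \right)} = 280 - 35 L$ ($B{\left(L,g \right)} = \left(-8 + L\right) \left(-35\right) = 280 - 35 L$)
$O = 34 - 2 \sqrt{15}$ ($O = - \frac{12 \left(\sqrt{9 + 6} - 17\right)}{6} = - \frac{12 \left(\sqrt{15} - 17\right)}{6} = - \frac{12 \left(-17 + \sqrt{15}\right)}{6} = - \frac{-204 + 12 \sqrt{15}}{6} = 34 - 2 \sqrt{15} \approx 26.254$)
$B{\left(-30,I{\left(5,0 \right)} \right)} O + 1435 = \left(280 - -1050\right) \left(34 - 2 \sqrt{15}\right) + 1435 = \left(280 + 1050\right) \left(34 - 2 \sqrt{15}\right) + 1435 = 1330 \left(34 - 2 \sqrt{15}\right) + 1435 = \left(45220 - 2660 \sqrt{15}\right) + 1435 = 46655 - 2660 \sqrt{15}$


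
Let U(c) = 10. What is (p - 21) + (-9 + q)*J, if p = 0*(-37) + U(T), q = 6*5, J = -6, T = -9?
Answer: -137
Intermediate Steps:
q = 30
p = 10 (p = 0*(-37) + 10 = 0 + 10 = 10)
(p - 21) + (-9 + q)*J = (10 - 21) + (-9 + 30)*(-6) = -11 + 21*(-6) = -11 - 126 = -137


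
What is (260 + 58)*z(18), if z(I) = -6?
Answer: -1908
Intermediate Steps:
(260 + 58)*z(18) = (260 + 58)*(-6) = 318*(-6) = -1908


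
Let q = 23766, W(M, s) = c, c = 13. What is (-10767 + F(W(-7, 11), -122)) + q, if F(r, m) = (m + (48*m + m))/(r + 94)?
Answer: 1384793/107 ≈ 12942.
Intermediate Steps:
W(M, s) = 13
F(r, m) = 50*m/(94 + r) (F(r, m) = (m + 49*m)/(94 + r) = (50*m)/(94 + r) = 50*m/(94 + r))
(-10767 + F(W(-7, 11), -122)) + q = (-10767 + 50*(-122)/(94 + 13)) + 23766 = (-10767 + 50*(-122)/107) + 23766 = (-10767 + 50*(-122)*(1/107)) + 23766 = (-10767 - 6100/107) + 23766 = -1158169/107 + 23766 = 1384793/107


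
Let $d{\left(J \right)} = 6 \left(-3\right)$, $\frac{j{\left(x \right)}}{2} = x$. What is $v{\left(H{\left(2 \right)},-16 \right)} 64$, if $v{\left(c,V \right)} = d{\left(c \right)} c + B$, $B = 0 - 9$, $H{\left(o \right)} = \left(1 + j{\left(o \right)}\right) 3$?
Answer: $-17856$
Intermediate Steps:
$j{\left(x \right)} = 2 x$
$d{\left(J \right)} = -18$
$H{\left(o \right)} = 3 + 6 o$ ($H{\left(o \right)} = \left(1 + 2 o\right) 3 = 3 + 6 o$)
$B = -9$ ($B = 0 - 9 = -9$)
$v{\left(c,V \right)} = -9 - 18 c$ ($v{\left(c,V \right)} = - 18 c - 9 = -9 - 18 c$)
$v{\left(H{\left(2 \right)},-16 \right)} 64 = \left(-9 - 18 \left(3 + 6 \cdot 2\right)\right) 64 = \left(-9 - 18 \left(3 + 12\right)\right) 64 = \left(-9 - 270\right) 64 = \left(-279\right) 64 = -17856$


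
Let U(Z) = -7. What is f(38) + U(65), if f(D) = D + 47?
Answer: 78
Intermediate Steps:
f(D) = 47 + D
f(38) + U(65) = (47 + 38) - 7 = 85 - 7 = 78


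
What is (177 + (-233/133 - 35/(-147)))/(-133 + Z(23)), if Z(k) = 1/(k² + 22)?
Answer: -2030551/1538922 ≈ -1.3195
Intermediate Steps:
Z(k) = 1/(22 + k²)
(177 + (-233/133 - 35/(-147)))/(-133 + Z(23)) = (177 + (-233/133 - 35/(-147)))/(-133 + 1/(22 + 23²)) = (177 + (-233*1/133 - 35*(-1/147)))/(-133 + 1/(22 + 529)) = (177 + (-233/133 + 5/21))/(-133 + 1/551) = (177 - 604/399)/(-133 + 1/551) = 70019/(399*(-73282/551)) = (70019/399)*(-551/73282) = -2030551/1538922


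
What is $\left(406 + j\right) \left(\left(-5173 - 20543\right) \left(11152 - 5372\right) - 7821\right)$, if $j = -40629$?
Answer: $5979000165123$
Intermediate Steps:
$\left(406 + j\right) \left(\left(-5173 - 20543\right) \left(11152 - 5372\right) - 7821\right) = \left(406 - 40629\right) \left(\left(-5173 - 20543\right) \left(11152 - 5372\right) - 7821\right) = - 40223 \left(\left(-25716\right) 5780 - 7821\right) = - 40223 \left(-148638480 - 7821\right) = \left(-40223\right) \left(-148646301\right) = 5979000165123$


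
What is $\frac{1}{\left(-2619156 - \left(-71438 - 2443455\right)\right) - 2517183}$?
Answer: $- \frac{1}{2621446} \approx -3.8147 \cdot 10^{-7}$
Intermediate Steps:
$\frac{1}{\left(-2619156 - \left(-71438 - 2443455\right)\right) - 2517183} = \frac{1}{\left(-2619156 - -2514893\right) - 2517183} = \frac{1}{\left(-2619156 + 2514893\right) - 2517183} = \frac{1}{-104263 - 2517183} = \frac{1}{-2621446} = - \frac{1}{2621446}$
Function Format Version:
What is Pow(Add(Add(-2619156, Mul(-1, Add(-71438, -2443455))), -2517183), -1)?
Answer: Rational(-1, 2621446) ≈ -3.8147e-7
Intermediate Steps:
Pow(Add(Add(-2619156, Mul(-1, Add(-71438, -2443455))), -2517183), -1) = Pow(Add(Add(-2619156, Mul(-1, -2514893)), -2517183), -1) = Pow(Add(Add(-2619156, 2514893), -2517183), -1) = Pow(Add(-104263, -2517183), -1) = Pow(-2621446, -1) = Rational(-1, 2621446)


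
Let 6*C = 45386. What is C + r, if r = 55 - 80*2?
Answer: 22378/3 ≈ 7459.3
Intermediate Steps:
C = 22693/3 (C = (⅙)*45386 = 22693/3 ≈ 7564.3)
r = -105 (r = 55 - 160 = -105)
C + r = 22693/3 - 105 = 22378/3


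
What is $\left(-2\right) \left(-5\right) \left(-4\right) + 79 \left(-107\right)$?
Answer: $-8493$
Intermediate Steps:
$\left(-2\right) \left(-5\right) \left(-4\right) + 79 \left(-107\right) = 10 \left(-4\right) - 8453 = -40 - 8453 = -8493$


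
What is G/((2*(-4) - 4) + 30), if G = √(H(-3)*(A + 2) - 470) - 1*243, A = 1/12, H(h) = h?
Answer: -27/2 + I*√1905/36 ≈ -13.5 + 1.2124*I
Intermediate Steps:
A = 1/12 (A = 1*(1/12) = 1/12 ≈ 0.083333)
G = -243 + I*√1905/2 (G = √(-3*(1/12 + 2) - 470) - 1*243 = √(-3*25/12 - 470) - 243 = √(-25/4 - 470) - 243 = √(-1905/4) - 243 = I*√1905/2 - 243 = -243 + I*√1905/2 ≈ -243.0 + 21.823*I)
G/((2*(-4) - 4) + 30) = (-243 + I*√1905/2)/((2*(-4) - 4) + 30) = (-243 + I*√1905/2)/((-8 - 4) + 30) = (-243 + I*√1905/2)/(-12 + 30) = (-243 + I*√1905/2)/18 = -27/2 + I*√1905/36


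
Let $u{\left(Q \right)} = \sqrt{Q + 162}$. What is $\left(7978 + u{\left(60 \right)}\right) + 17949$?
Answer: $25927 + \sqrt{222} \approx 25942.0$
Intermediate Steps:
$u{\left(Q \right)} = \sqrt{162 + Q}$
$\left(7978 + u{\left(60 \right)}\right) + 17949 = \left(7978 + \sqrt{162 + 60}\right) + 17949 = \left(7978 + \sqrt{222}\right) + 17949 = 25927 + \sqrt{222}$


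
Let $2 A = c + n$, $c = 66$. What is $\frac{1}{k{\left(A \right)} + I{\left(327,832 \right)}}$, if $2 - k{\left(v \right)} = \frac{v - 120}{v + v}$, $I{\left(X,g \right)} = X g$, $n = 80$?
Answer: $\frac{146}{39721683} \approx 3.6756 \cdot 10^{-6}$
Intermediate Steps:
$A = 73$ ($A = \frac{66 + 80}{2} = \frac{1}{2} \cdot 146 = 73$)
$k{\left(v \right)} = 2 - \frac{-120 + v}{2 v}$ ($k{\left(v \right)} = 2 - \frac{v - 120}{v + v} = 2 - \frac{-120 + v}{2 v}$)
$\frac{1}{k{\left(A \right)} + I{\left(327,832 \right)}} = \frac{1}{\left(\frac{3}{2} + \frac{60}{73}\right) + 327 \cdot 832} = \frac{1}{\left(\frac{3}{2} + 60 \cdot \frac{1}{73}\right) + 272064} = \frac{1}{\left(\frac{3}{2} + \frac{60}{73}\right) + 272064} = \frac{1}{\frac{339}{146} + 272064} = \frac{1}{\frac{39721683}{146}} = \frac{146}{39721683}$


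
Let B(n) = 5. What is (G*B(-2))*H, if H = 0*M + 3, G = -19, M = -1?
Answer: -285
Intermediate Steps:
H = 3 (H = 0*(-1) + 3 = 0 + 3 = 3)
(G*B(-2))*H = -19*5*3 = -95*3 = -285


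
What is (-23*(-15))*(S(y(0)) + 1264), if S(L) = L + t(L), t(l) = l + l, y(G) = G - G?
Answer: 436080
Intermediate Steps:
y(G) = 0
t(l) = 2*l
S(L) = 3*L (S(L) = L + 2*L = 3*L)
(-23*(-15))*(S(y(0)) + 1264) = (-23*(-15))*(3*0 + 1264) = 345*(0 + 1264) = 345*1264 = 436080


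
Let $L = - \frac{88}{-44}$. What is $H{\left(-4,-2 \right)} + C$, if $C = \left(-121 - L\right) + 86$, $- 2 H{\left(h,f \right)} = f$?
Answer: $-36$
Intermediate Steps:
$H{\left(h,f \right)} = - \frac{f}{2}$
$L = 2$ ($L = \left(-88\right) \left(- \frac{1}{44}\right) = 2$)
$C = -37$ ($C = \left(-121 - 2\right) + 86 = -123 + 86 = -37$)
$H{\left(-4,-2 \right)} + C = \left(- \frac{1}{2}\right) \left(-2\right) - 37 = 1 - 37 = -36$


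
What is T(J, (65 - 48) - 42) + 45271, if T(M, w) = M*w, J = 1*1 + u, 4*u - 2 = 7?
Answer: 180759/4 ≈ 45190.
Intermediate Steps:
u = 9/4 (u = 1/2 + (1/4)*7 = 1/2 + 7/4 = 9/4 ≈ 2.2500)
J = 13/4 (J = 1*1 + 9/4 = 1 + 9/4 = 13/4 ≈ 3.2500)
T(J, (65 - 48) - 42) + 45271 = 13*((65 - 48) - 42)/4 + 45271 = 13*(17 - 42)/4 + 45271 = (13/4)*(-25) + 45271 = -325/4 + 45271 = 180759/4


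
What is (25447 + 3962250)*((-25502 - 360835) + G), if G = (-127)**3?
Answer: -9708925639840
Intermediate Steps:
G = -2048383
(25447 + 3962250)*((-25502 - 360835) + G) = (25447 + 3962250)*((-25502 - 360835) - 2048383) = 3987697*(-386337 - 2048383) = 3987697*(-2434720) = -9708925639840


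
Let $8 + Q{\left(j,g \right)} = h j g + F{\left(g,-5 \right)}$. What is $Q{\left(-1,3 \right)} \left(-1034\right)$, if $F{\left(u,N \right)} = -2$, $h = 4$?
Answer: $22748$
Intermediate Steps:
$Q{\left(j,g \right)} = -10 + 4 g j$ ($Q{\left(j,g \right)} = -8 + \left(4 j g - 2\right) = -8 + \left(4 g j - 2\right) = -8 + \left(-2 + 4 g j\right) = -10 + 4 g j$)
$Q{\left(-1,3 \right)} \left(-1034\right) = \left(-10 + 4 \cdot 3 \left(-1\right)\right) \left(-1034\right) = \left(-10 - 12\right) \left(-1034\right) = \left(-22\right) \left(-1034\right) = 22748$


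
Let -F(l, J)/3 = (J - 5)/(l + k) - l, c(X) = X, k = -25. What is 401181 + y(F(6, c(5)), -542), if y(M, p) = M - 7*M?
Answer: 401073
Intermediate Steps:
F(l, J) = 3*l - 3*(-5 + J)/(-25 + l) (F(l, J) = -3*((J - 5)/(l - 25) - l) = -3*((-5 + J)/(-25 + l) - l) = -3*(-l + (-5 + J)/(-25 + l)) = 3*l - 3*(-5 + J)/(-25 + l))
y(M, p) = -6*M
401181 + y(F(6, c(5)), -542) = 401181 - 18*(5 + 6**2 - 1*5 - 25*6)/(-25 + 6) = 401181 - 18*(5 + 36 - 5 - 150)/(-19) = 401181 - 18*(-1)*(-114)/19 = 401181 - 6*18 = 401181 - 108 = 401073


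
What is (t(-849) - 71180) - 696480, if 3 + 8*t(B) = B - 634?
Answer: -3071383/4 ≈ -7.6785e+5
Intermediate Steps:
t(B) = -637/8 + B/8 (t(B) = -3/8 + (B - 634)/8 = -3/8 + (-634 + B)/8 = -3/8 + (-317/4 + B/8) = -637/8 + B/8)
(t(-849) - 71180) - 696480 = ((-637/8 + (⅛)*(-849)) - 71180) - 696480 = ((-637/8 - 849/8) - 71180) - 696480 = (-743/4 - 71180) - 696480 = -285463/4 - 696480 = -3071383/4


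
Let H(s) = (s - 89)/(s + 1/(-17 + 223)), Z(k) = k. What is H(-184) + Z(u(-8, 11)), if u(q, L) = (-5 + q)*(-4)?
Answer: 2027194/37903 ≈ 53.484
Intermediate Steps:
u(q, L) = 20 - 4*q
H(s) = (-89 + s)/(1/206 + s) (H(s) = (-89 + s)/(s + 1/206) = (-89 + s)/(1/206 + s))
H(-184) + Z(u(-8, 11)) = 206*(-89 - 184)/(1 + 206*(-184)) + (20 - 4*(-8)) = 206*(-273)/(1 - 37904) + (20 + 32) = 206*(-273)/(-37903) + 52 = 206*(-1/37903)*(-273) + 52 = 56238/37903 + 52 = 2027194/37903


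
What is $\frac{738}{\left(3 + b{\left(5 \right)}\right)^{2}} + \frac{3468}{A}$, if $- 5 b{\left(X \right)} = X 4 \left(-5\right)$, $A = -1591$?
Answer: $- \frac{660414}{841639} \approx -0.78468$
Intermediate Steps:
$b{\left(X \right)} = 4 X$ ($b{\left(X \right)} = - \frac{X 4 \left(-5\right)}{5} = - \frac{4 X \left(-5\right)}{5} = - \frac{\left(-20\right) X}{5} = 4 X$)
$\frac{738}{\left(3 + b{\left(5 \right)}\right)^{2}} + \frac{3468}{A} = \frac{738}{\left(3 + 4 \cdot 5\right)^{2}} + \frac{3468}{-1591} = \frac{738}{\left(3 + 20\right)^{2}} + 3468 \left(- \frac{1}{1591}\right) = \frac{738}{23^{2}} - \frac{3468}{1591} = \frac{738}{529} - \frac{3468}{1591} = - \frac{660414}{841639}$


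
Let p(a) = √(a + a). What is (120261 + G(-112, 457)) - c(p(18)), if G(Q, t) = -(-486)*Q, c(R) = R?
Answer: 65823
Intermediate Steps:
p(a) = √2*√a (p(a) = √(2*a) = √2*√a)
G(Q, t) = 486*Q
(120261 + G(-112, 457)) - c(p(18)) = (120261 + 486*(-112)) - √2*√18 = (120261 - 54432) - √2*3*√2 = 65829 - 1*6 = 65829 - 6 = 65823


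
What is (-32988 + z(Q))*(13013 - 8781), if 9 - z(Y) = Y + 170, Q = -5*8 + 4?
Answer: -140134216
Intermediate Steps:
Q = -36 (Q = -40 + 4 = -36)
z(Y) = -161 - Y (z(Y) = 9 - (Y + 170) = 9 - (170 + Y) = 9 + (-170 - Y) = -161 - Y)
(-32988 + z(Q))*(13013 - 8781) = (-32988 + (-161 - 1*(-36)))*(13013 - 8781) = (-32988 + (-161 + 36))*4232 = (-32988 - 125)*4232 = -33113*4232 = -140134216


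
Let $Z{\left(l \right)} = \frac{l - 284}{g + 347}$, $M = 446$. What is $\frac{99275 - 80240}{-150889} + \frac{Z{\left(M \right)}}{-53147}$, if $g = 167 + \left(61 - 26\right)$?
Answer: $- \frac{61713557847}{489177158663} \approx -0.12616$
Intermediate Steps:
$g = 202$ ($g = 167 + 35 = 202$)
$Z{\left(l \right)} = - \frac{284}{549} + \frac{l}{549}$ ($Z{\left(l \right)} = \frac{l - 284}{202 + 347} = \frac{-284 + l}{549} = \left(-284 + l\right) \frac{1}{549} = - \frac{284}{549} + \frac{l}{549}$)
$\frac{99275 - 80240}{-150889} + \frac{Z{\left(M \right)}}{-53147} = \frac{99275 - 80240}{-150889} + \frac{- \frac{284}{549} + \frac{1}{549} \cdot 446}{-53147} = 19035 \left(- \frac{1}{150889}\right) + \left(- \frac{284}{549} + \frac{446}{549}\right) \left(- \frac{1}{53147}\right) = - \frac{19035}{150889} + \frac{18}{61} \left(- \frac{1}{53147}\right) = - \frac{19035}{150889} - \frac{18}{3241967} = - \frac{61713557847}{489177158663}$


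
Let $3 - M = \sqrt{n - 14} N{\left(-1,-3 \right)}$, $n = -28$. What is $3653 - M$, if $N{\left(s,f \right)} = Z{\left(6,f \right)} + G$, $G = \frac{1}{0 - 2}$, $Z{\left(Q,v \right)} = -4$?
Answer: $3650 - \frac{9 i \sqrt{42}}{2} \approx 3650.0 - 29.163 i$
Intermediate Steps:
$G = - \frac{1}{2}$ ($G = \frac{1}{-2} = - \frac{1}{2} \approx -0.5$)
$N{\left(s,f \right)} = - \frac{9}{2}$ ($N{\left(s,f \right)} = -4 - \frac{1}{2} = - \frac{9}{2}$)
$M = 3 + \frac{9 i \sqrt{42}}{2}$ ($M = 3 - \sqrt{-28 - 14} \left(- \frac{9}{2}\right) = 3 - \sqrt{-42} \left(- \frac{9}{2}\right) = 3 - i \sqrt{42} \left(- \frac{9}{2}\right) = 3 - - \frac{9 i \sqrt{42}}{2} = 3 + \frac{9 i \sqrt{42}}{2} \approx 3.0 + 29.163 i$)
$3653 - M = 3653 - \left(3 + \frac{9 i \sqrt{42}}{2}\right) = 3650 - \frac{9 i \sqrt{42}}{2}$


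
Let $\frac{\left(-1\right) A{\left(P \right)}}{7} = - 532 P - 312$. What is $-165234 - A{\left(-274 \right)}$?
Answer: $852958$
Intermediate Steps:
$A{\left(P \right)} = 2184 + 3724 P$ ($A{\left(P \right)} = - 7 \left(- 532 P - 312\right) = - 7 \left(-312 - 532 P\right) = 2184 + 3724 P$)
$-165234 - A{\left(-274 \right)} = -165234 - \left(2184 + 3724 \left(-274\right)\right) = -165234 - \left(2184 - 1020376\right) = -165234 - -1018192 = -165234 + 1018192 = 852958$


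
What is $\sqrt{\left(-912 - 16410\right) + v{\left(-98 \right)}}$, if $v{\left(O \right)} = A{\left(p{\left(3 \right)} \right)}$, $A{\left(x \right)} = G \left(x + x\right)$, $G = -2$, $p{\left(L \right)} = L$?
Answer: $9 i \sqrt{214} \approx 131.66 i$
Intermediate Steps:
$A{\left(x \right)} = - 4 x$ ($A{\left(x \right)} = - 2 \left(x + x\right) = - 2 \cdot 2 x = - 4 x$)
$v{\left(O \right)} = -12$ ($v{\left(O \right)} = \left(-4\right) 3 = -12$)
$\sqrt{\left(-912 - 16410\right) + v{\left(-98 \right)}} = \sqrt{\left(-912 - 16410\right) - 12} = \sqrt{-17322 - 12} = \sqrt{-17334} = 9 i \sqrt{214}$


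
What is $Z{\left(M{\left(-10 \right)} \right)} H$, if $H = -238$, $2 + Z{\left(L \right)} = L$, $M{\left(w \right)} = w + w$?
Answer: $5236$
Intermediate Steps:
$M{\left(w \right)} = 2 w$
$Z{\left(L \right)} = -2 + L$
$Z{\left(M{\left(-10 \right)} \right)} H = \left(-2 + 2 \left(-10\right)\right) \left(-238\right) = \left(-2 - 20\right) \left(-238\right) = \left(-22\right) \left(-238\right) = 5236$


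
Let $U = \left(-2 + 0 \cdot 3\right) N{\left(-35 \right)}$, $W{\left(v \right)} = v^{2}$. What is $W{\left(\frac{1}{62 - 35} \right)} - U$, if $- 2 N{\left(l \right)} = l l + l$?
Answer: $- \frac{867509}{729} \approx -1190.0$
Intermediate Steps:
$N{\left(l \right)} = - \frac{l}{2} - \frac{l^{2}}{2}$ ($N{\left(l \right)} = - \frac{l l + l}{2} = - \frac{l^{2} + l}{2} = - \frac{l + l^{2}}{2} = - \frac{l}{2} - \frac{l^{2}}{2}$)
$U = 1190$ ($U = \left(-2 + 0 \cdot 3\right) \left(\left(- \frac{1}{2}\right) \left(-35\right) \left(1 - 35\right)\right) = \left(-2 + 0\right) \left(\left(- \frac{1}{2}\right) \left(-35\right) \left(-34\right)\right) = \left(-2\right) \left(-595\right) = 1190$)
$W{\left(\frac{1}{62 - 35} \right)} - U = \left(\frac{1}{62 - 35}\right)^{2} - 1190 = \left(\frac{1}{27}\right)^{2} - 1190 = \frac{1}{729} - 1190 = - \frac{867509}{729}$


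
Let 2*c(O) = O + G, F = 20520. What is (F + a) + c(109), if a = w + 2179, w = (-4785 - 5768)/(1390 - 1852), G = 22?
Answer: 5263876/231 ≈ 22787.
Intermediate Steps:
w = 10553/462 (w = -10553/(-462) = -10553*(-1/462) = 10553/462 ≈ 22.842)
c(O) = 11 + O/2 (c(O) = (O + 22)/2 = (22 + O)/2 = 11 + O/2)
a = 1017251/462 (a = 10553/462 + 2179 = 1017251/462 ≈ 2201.8)
(F + a) + c(109) = (20520 + 1017251/462) + (11 + (1/2)*109) = 10497491/462 + (11 + 109/2) = 10497491/462 + 131/2 = 5263876/231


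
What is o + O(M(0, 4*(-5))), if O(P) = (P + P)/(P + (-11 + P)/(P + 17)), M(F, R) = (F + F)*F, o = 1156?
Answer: 1156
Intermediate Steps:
M(F, R) = 2*F² (M(F, R) = (2*F)*F = 2*F²)
O(P) = 2*P/(P + (-11 + P)/(17 + P)) (O(P) = (2*P)/(P + (-11 + P)/(17 + P)) = 2*P/(P + (-11 + P)/(17 + P)))
o + O(M(0, 4*(-5))) = 1156 + 2*(2*0²)*(17 + 2*0²)/(-11 + (2*0²)² + 18*(2*0²)) = 1156 + 2*(2*0)*(17 + 2*0)/(-11 + (2*0)² + 18*(2*0)) = 1156 + 2*0*(17 + 0)/(-11 + 0² + 18*0) = 1156 + 2*0*17/(-11 + 0 + 0) = 1156 + 2*0*17/(-11) = 1156 + 2*0*(-1/11)*17 = 1156 + 0 = 1156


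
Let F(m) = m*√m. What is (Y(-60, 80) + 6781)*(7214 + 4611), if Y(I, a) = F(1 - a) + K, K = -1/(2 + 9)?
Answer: 80184250 - 934175*I*√79 ≈ 8.0184e+7 - 8.3031e+6*I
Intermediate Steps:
F(m) = m^(3/2)
K = -1/11 ≈ -0.090909
Y(I, a) = -1/11 + (1 - a)^(3/2) (Y(I, a) = (1 - a)^(3/2) - 1/11 = -1/11 + (1 - a)^(3/2))
(Y(-60, 80) + 6781)*(7214 + 4611) = ((-1/11 + (1 - 1*80)^(3/2)) + 6781)*(7214 + 4611) = ((-1/11 + (1 - 80)^(3/2)) + 6781)*11825 = ((-1/11 + (-79)^(3/2)) + 6781)*11825 = ((-1/11 - 79*I*√79) + 6781)*11825 = (74590/11 - 79*I*√79)*11825 = 80184250 - 934175*I*√79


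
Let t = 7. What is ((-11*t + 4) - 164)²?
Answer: 56169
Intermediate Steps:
((-11*t + 4) - 164)² = ((-11*7 + 4) - 164)² = ((-77 + 4) - 164)² = (-73 - 164)² = (-237)² = 56169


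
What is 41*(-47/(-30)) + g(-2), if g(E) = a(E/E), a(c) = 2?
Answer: 1987/30 ≈ 66.233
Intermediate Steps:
g(E) = 2
41*(-47/(-30)) + g(-2) = 41*(-47/(-30)) + 2 = 41*(-47*(-1/30)) + 2 = 41*(47/30) + 2 = 1927/30 + 2 = 1987/30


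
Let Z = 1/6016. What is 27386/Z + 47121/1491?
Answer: 81882841179/497 ≈ 1.6475e+8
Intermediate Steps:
Z = 1/6016 ≈ 0.00016622
27386/Z + 47121/1491 = 27386/(1/6016) + 47121/1491 = 27386*6016 + 47121*(1/1491) = 164754176 + 15707/497 = 81882841179/497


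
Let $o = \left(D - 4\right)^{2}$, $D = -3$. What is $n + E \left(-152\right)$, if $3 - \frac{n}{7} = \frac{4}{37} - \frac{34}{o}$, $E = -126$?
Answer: $\frac{4966869}{259} \approx 19177.0$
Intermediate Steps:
$o = 49$ ($o = \left(-3 - 4\right)^{2} = \left(-7\right)^{2} = 49$)
$n = \frac{6501}{259}$ ($n = 21 - 7 \left(\frac{4}{37} - \frac{34}{49}\right) = 21 - - \frac{1062}{259} = 21 + \frac{1062}{259} = \frac{6501}{259} \approx 25.1$)
$n + E \left(-152\right) = \frac{6501}{259} - -19152 = \frac{6501}{259} + 19152 = \frac{4966869}{259}$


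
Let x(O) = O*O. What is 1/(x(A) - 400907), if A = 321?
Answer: -1/297866 ≈ -3.3572e-6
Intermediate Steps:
x(O) = O**2
1/(x(A) - 400907) = 1/(321**2 - 400907) = 1/(103041 - 400907) = 1/(-297866) = -1/297866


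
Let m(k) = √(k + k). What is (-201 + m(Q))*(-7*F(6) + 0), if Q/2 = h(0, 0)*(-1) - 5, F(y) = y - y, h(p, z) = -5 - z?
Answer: 0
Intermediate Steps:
F(y) = 0
Q = 0 (Q = 2*((-5 - 1*0)*(-1) - 5) = 2*((-5 + 0)*(-1) - 5) = 2*(-5*(-1) - 5) = 2*(5 - 5) = 2*0 = 0)
m(k) = √2*√k (m(k) = √(2*k) = √2*√k)
(-201 + m(Q))*(-7*F(6) + 0) = (-201 + √2*√0)*(-7*0 + 0) = (-201 + √2*0)*(0 + 0) = (-201 + 0)*0 = -201*0 = 0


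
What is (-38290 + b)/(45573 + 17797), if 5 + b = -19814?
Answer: -58109/63370 ≈ -0.91698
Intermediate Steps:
b = -19819 (b = -5 - 19814 = -19819)
(-38290 + b)/(45573 + 17797) = (-38290 - 19819)/(45573 + 17797) = -58109/63370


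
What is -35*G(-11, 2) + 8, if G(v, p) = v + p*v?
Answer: 1163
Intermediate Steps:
-35*G(-11, 2) + 8 = -(-385)*(1 + 2) + 8 = -(-385)*3 + 8 = -35*(-33) + 8 = 1155 + 8 = 1163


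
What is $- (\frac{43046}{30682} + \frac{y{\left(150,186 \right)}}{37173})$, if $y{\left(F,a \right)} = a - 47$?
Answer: $- \frac{802206878}{570270993} \approx -1.4067$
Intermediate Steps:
$y{\left(F,a \right)} = -47 + a$ ($y{\left(F,a \right)} = a - 47 = -47 + a$)
$- (\frac{43046}{30682} + \frac{y{\left(150,186 \right)}}{37173}) = - (\frac{43046}{30682} + \frac{-47 + 186}{37173}) = - (43046 \cdot \frac{1}{30682} + 139 \cdot \frac{1}{37173}) = - (\frac{21523}{15341} + \frac{139}{37173}) = \left(-1\right) \frac{802206878}{570270993} = - \frac{802206878}{570270993}$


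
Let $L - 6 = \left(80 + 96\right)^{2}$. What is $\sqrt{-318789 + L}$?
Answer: $13 i \sqrt{1703} \approx 536.48 i$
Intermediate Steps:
$L = 30982$ ($L = 6 + \left(80 + 96\right)^{2} = 6 + 176^{2} = 6 + 30976 = 30982$)
$\sqrt{-318789 + L} = \sqrt{-318789 + 30982} = \sqrt{-287807} = 13 i \sqrt{1703}$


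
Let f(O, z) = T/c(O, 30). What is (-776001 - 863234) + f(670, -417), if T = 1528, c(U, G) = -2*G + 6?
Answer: -44260109/27 ≈ -1.6393e+6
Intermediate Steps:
c(U, G) = 6 - 2*G
f(O, z) = -764/27 (f(O, z) = 1528/(6 - 2*30) = 1528/(6 - 60) = 1528/(-54) = 1528*(-1/54) = -764/27)
(-776001 - 863234) + f(670, -417) = (-776001 - 863234) - 764/27 = -1639235 - 764/27 = -44260109/27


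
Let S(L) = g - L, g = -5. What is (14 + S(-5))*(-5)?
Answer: -70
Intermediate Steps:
S(L) = -5 - L
(14 + S(-5))*(-5) = (14 + (-5 - 1*(-5)))*(-5) = (14 + (-5 + 5))*(-5) = (14 + 0)*(-5) = 14*(-5) = -70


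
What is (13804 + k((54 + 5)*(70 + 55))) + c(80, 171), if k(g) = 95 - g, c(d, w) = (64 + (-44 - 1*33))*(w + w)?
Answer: 2078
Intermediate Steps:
c(d, w) = -26*w (c(d, w) = (64 + (-44 - 33))*(2*w) = (64 - 77)*(2*w) = -26*w)
(13804 + k((54 + 5)*(70 + 55))) + c(80, 171) = (13804 + (95 - (54 + 5)*(70 + 55))) - 26*171 = (13804 + (95 - 59*125)) - 4446 = (13804 + (95 - 1*7375)) - 4446 = (13804 + (95 - 7375)) - 4446 = (13804 - 7280) - 4446 = 6524 - 4446 = 2078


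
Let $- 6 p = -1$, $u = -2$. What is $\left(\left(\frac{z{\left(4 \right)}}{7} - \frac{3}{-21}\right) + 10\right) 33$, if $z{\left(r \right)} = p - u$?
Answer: $\frac{4829}{14} \approx 344.93$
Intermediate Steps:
$p = \frac{1}{6}$ ($p = \left(- \frac{1}{6}\right) \left(-1\right) = \frac{1}{6} \approx 0.16667$)
$z{\left(r \right)} = \frac{13}{6}$ ($z{\left(r \right)} = \frac{1}{6} - -2 = \frac{1}{6} + 2 = \frac{13}{6}$)
$\left(\left(\frac{z{\left(4 \right)}}{7} - \frac{3}{-21}\right) + 10\right) 33 = \left(\left(\frac{13}{6 \cdot 7} - \frac{3}{-21}\right) + 10\right) 33 = \left(\left(\frac{13}{6} \cdot \frac{1}{7} - - \frac{1}{7}\right) + 10\right) 33 = \left(\left(\frac{13}{42} + \frac{1}{7}\right) + 10\right) 33 = \left(\frac{19}{42} + 10\right) 33 = \frac{439}{42} \cdot 33 = \frac{4829}{14}$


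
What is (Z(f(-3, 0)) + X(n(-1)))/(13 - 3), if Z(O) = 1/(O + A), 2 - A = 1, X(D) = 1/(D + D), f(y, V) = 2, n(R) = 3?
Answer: 1/20 ≈ 0.050000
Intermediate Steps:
X(D) = 1/(2*D)
A = 1 (A = 2 - 1*1 = 2 - 1 = 1)
Z(O) = 1/(1 + O) (Z(O) = 1/(O + 1) = 1/(1 + O))
(Z(f(-3, 0)) + X(n(-1)))/(13 - 3) = (1/(1 + 2) + (½)/3)/(13 - 3) = (1/3 + (½)*(⅓))/10 = (⅓ + ⅙)*(⅒) = (½)*(⅒) = 1/20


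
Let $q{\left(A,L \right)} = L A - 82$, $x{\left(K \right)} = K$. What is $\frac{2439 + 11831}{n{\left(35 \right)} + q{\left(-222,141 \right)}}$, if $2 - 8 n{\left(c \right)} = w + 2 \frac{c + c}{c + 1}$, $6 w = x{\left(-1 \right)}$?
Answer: $- \frac{2054880}{4519327} \approx -0.45469$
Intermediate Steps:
$w = - \frac{1}{6}$ ($w = \frac{1}{6} \left(-1\right) = - \frac{1}{6} \approx -0.16667$)
$q{\left(A,L \right)} = -82 + A L$ ($q{\left(A,L \right)} = A L - 82 = -82 + A L$)
$n{\left(c \right)} = \frac{13}{48} - \frac{c}{2 \left(1 + c\right)}$ ($n{\left(c \right)} = \frac{1}{4} - \frac{- \frac{1}{6} + 2 \frac{c + c}{c + 1}}{8} = \frac{1}{4} - \frac{- \frac{1}{6} + 2 \frac{2 c}{1 + c}}{8} = \frac{1}{4} - \frac{- \frac{1}{6} + \frac{4 c}{1 + c}}{8} = \frac{1}{4} - \left(- \frac{1}{48} + \frac{c}{2 \left(1 + c\right)}\right) = \frac{13}{48} - \frac{c}{2 \left(1 + c\right)}$)
$\frac{2439 + 11831}{n{\left(35 \right)} + q{\left(-222,141 \right)}} = \frac{2439 + 11831}{\frac{13 - 385}{48 \left(1 + 35\right)} - 31384} = \frac{14270}{\frac{13 - 385}{48 \cdot 36} - 31384} = \frac{14270}{\frac{1}{48} \cdot \frac{1}{36} \left(-372\right) - 31384} = \frac{14270}{- \frac{31}{144} - 31384} = \frac{14270}{- \frac{4519327}{144}} = 14270 \left(- \frac{144}{4519327}\right) = - \frac{2054880}{4519327}$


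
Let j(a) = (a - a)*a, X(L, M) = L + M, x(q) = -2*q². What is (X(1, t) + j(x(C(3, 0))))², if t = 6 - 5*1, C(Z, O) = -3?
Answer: 4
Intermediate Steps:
t = 1 (t = 6 - 5 = 1)
j(a) = 0 (j(a) = 0*a = 0)
(X(1, t) + j(x(C(3, 0))))² = ((1 + 1) + 0)² = (2 + 0)² = 2² = 4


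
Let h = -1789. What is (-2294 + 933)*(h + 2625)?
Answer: -1137796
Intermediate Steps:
(-2294 + 933)*(h + 2625) = (-2294 + 933)*(-1789 + 2625) = -1361*836 = -1137796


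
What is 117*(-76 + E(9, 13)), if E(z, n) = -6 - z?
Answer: -10647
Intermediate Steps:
117*(-76 + E(9, 13)) = 117*(-76 + (-6 - 1*9)) = 117*(-76 + (-6 - 9)) = 117*(-76 - 15) = 117*(-91) = -10647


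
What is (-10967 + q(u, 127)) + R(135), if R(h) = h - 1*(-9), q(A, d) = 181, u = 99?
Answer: -10642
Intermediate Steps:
R(h) = 9 + h (R(h) = h + 9 = 9 + h)
(-10967 + q(u, 127)) + R(135) = (-10967 + 181) + (9 + 135) = -10786 + 144 = -10642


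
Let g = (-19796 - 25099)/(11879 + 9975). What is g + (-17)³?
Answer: -107413597/21854 ≈ -4915.1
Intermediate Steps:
g = -44895/21854 ≈ -2.0543
g + (-17)³ = -44895/21854 + (-17)³ = -44895/21854 - 4913 = -107413597/21854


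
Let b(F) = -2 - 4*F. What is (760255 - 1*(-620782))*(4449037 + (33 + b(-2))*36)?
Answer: 6146223687317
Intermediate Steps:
(760255 - 1*(-620782))*(4449037 + (33 + b(-2))*36) = (760255 - 1*(-620782))*(4449037 + (33 + (-2 - 4*(-2)))*36) = (760255 + 620782)*(4449037 + (33 + (-2 + 8))*36) = 1381037*(4449037 + (33 + 6)*36) = 1381037*(4449037 + 39*36) = 1381037*(4449037 + 1404) = 1381037*4450441 = 6146223687317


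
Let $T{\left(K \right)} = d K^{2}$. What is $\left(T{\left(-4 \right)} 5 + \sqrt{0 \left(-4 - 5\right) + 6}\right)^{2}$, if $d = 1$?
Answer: $\left(80 + \sqrt{6}\right)^{2} \approx 6797.9$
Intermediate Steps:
$T{\left(K \right)} = K^{2}$ ($T{\left(K \right)} = 1 K^{2} = K^{2}$)
$\left(T{\left(-4 \right)} 5 + \sqrt{0 \left(-4 - 5\right) + 6}\right)^{2} = \left(\left(-4\right)^{2} \cdot 5 + \sqrt{0 \left(-4 - 5\right) + 6}\right)^{2} = \left(16 \cdot 5 + \sqrt{0 \left(-9\right) + 6}\right)^{2} = \left(80 + \sqrt{0 + 6}\right)^{2} = \left(80 + \sqrt{6}\right)^{2}$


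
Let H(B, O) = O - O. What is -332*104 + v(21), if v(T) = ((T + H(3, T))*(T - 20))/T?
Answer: -34527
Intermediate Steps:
H(B, O) = 0
v(T) = -20 + T (v(T) = ((T + 0)*(T - 20))/T = (T*(-20 + T))/T = -20 + T)
-332*104 + v(21) = -332*104 + (-20 + 21) = -34528 + 1 = -34527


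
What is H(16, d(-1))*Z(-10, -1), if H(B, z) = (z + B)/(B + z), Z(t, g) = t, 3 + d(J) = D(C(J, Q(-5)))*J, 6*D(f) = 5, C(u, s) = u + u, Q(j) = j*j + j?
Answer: -10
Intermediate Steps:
Q(j) = j + j² (Q(j) = j² + j = j + j²)
C(u, s) = 2*u
D(f) = ⅚ (D(f) = (⅙)*5 = ⅚)
d(J) = -3 + 5*J/6
H(B, z) = 1 (H(B, z) = (B + z)/(B + z) = 1)
H(16, d(-1))*Z(-10, -1) = 1*(-10) = -10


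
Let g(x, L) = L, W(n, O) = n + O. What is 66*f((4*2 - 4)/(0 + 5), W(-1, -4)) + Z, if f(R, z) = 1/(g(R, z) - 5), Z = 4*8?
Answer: 127/5 ≈ 25.400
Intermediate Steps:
W(n, O) = O + n
Z = 32
f(R, z) = 1/(-5 + z) (f(R, z) = 1/(z - 5) = 1/(-5 + z))
66*f((4*2 - 4)/(0 + 5), W(-1, -4)) + Z = 66/(-5 + (-4 - 1)) + 32 = 66/(-5 - 5) + 32 = 66/(-10) + 32 = 66*(-⅒) + 32 = -33/5 + 32 = 127/5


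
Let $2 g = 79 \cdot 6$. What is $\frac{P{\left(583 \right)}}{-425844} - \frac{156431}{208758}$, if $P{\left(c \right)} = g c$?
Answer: $- \frac{482118709}{448981524} \approx -1.0738$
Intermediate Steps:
$g = 237$ ($g = \frac{79 \cdot 6}{2} = \frac{1}{2} \cdot 474 = 237$)
$P{\left(c \right)} = 237 c$
$\frac{P{\left(583 \right)}}{-425844} - \frac{156431}{208758} = \frac{237 \cdot 583}{-425844} - \frac{156431}{208758} = 138171 \left(- \frac{1}{425844}\right) - \frac{14221}{18978} = - \frac{46057}{141948} - \frac{14221}{18978} = - \frac{482118709}{448981524}$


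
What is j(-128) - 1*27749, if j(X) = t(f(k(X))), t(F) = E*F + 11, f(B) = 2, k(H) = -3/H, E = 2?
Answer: -27734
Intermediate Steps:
t(F) = 11 + 2*F (t(F) = 2*F + 11 = 11 + 2*F)
j(X) = 15 (j(X) = 11 + 2*2 = 11 + 4 = 15)
j(-128) - 1*27749 = 15 - 1*27749 = 15 - 27749 = -27734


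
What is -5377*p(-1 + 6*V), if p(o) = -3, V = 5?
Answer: 16131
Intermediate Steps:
-5377*p(-1 + 6*V) = -5377*(-3) = 16131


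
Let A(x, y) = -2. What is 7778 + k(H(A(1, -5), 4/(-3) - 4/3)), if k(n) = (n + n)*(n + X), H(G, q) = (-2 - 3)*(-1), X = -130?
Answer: 6528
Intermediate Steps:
H(G, q) = 5 (H(G, q) = -5*(-1) = 5)
k(n) = 2*n*(-130 + n) (k(n) = (n + n)*(n - 130) = (2*n)*(-130 + n) = 2*n*(-130 + n))
7778 + k(H(A(1, -5), 4/(-3) - 4/3)) = 7778 + 2*5*(-130 + 5) = 7778 + 2*5*(-125) = 7778 - 1250 = 6528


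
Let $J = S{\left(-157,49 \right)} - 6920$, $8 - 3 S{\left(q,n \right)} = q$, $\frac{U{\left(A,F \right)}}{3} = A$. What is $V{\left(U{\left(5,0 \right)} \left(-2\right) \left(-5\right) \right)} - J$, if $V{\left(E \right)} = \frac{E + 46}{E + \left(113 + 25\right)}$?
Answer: $\frac{494329}{72} \approx 6865.7$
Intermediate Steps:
$U{\left(A,F \right)} = 3 A$
$S{\left(q,n \right)} = \frac{8}{3} - \frac{q}{3}$
$V{\left(E \right)} = \frac{46 + E}{138 + E}$ ($V{\left(E \right)} = \frac{46 + E}{E + 138} = \frac{46 + E}{138 + E}$)
$J = -6865$ ($J = \left(\frac{8}{3} - - \frac{157}{3}\right) - 6920 = \left(\frac{8}{3} + \frac{157}{3}\right) - 6920 = 55 - 6920 = -6865$)
$V{\left(U{\left(5,0 \right)} \left(-2\right) \left(-5\right) \right)} - J = \frac{46 + 3 \cdot 5 \left(-2\right) \left(-5\right)}{138 + 3 \cdot 5 \left(-2\right) \left(-5\right)} - -6865 = \frac{46 + 15 \left(-2\right) \left(-5\right)}{138 + 15 \left(-2\right) \left(-5\right)} + 6865 = \frac{46 - -150}{138 - -150} + 6865 = \frac{46 + 150}{138 + 150} + 6865 = \frac{1}{288} \cdot 196 + 6865 = \frac{49}{72} + 6865 = \frac{494329}{72}$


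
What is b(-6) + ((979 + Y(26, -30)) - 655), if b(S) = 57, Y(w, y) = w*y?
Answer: -399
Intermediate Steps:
b(-6) + ((979 + Y(26, -30)) - 655) = 57 + ((979 + 26*(-30)) - 655) = 57 + ((979 - 780) - 655) = 57 + (199 - 655) = 57 - 456 = -399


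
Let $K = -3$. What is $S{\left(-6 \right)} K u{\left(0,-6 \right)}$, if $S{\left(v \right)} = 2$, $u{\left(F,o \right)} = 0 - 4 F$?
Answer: $0$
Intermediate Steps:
$u{\left(F,o \right)} = - 4 F$
$S{\left(-6 \right)} K u{\left(0,-6 \right)} = 2 \left(-3\right) \left(\left(-4\right) 0\right) = \left(-6\right) 0 = 0$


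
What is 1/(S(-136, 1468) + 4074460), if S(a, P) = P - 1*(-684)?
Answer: 1/4076612 ≈ 2.4530e-7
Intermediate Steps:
S(a, P) = 684 + P (S(a, P) = P + 684 = 684 + P)
1/(S(-136, 1468) + 4074460) = 1/((684 + 1468) + 4074460) = 1/(2152 + 4074460) = 1/4076612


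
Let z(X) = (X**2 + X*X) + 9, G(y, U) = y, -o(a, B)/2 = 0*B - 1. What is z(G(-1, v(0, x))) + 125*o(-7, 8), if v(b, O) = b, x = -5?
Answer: 261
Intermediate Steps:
o(a, B) = 2 (o(a, B) = -2*(0*B - 1) = -2*(0 - 1) = -2*(-1) = 2)
z(X) = 9 + 2*X**2 (z(X) = (X**2 + X**2) + 9 = 2*X**2 + 9 = 9 + 2*X**2)
z(G(-1, v(0, x))) + 125*o(-7, 8) = (9 + 2*(-1)**2) + 125*2 = (9 + 2*1) + 250 = (9 + 2) + 250 = 11 + 250 = 261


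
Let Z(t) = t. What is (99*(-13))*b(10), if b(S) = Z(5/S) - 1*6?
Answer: 14157/2 ≈ 7078.5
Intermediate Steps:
b(S) = -6 + 5/S (b(S) = 5/S - 1*6 = 5/S - 6 = -6 + 5/S)
(99*(-13))*b(10) = (99*(-13))*(-6 + 5/10) = -1287*(-6 + 5*(⅒)) = -1287*(-6 + ½) = -1287*(-11/2) = 14157/2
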